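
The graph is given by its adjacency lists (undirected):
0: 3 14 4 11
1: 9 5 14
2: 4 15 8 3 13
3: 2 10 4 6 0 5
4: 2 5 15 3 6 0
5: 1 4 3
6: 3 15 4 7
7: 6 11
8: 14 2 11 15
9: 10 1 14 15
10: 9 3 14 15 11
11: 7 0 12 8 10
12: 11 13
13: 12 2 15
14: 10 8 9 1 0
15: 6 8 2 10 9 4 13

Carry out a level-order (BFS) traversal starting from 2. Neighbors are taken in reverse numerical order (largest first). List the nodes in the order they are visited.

Visit 2; enqueue 15, 13, 8, 4, 3 → queue [15, 13, 8, 4, 3]
Visit 15; enqueue 10, 9, 6 → queue [13, 8, 4, 3, 10, 9, 6]
Visit 13; enqueue 12 → queue [8, 4, 3, 10, 9, 6, 12]
Visit 8; enqueue 14, 11 → queue [4, 3, 10, 9, 6, 12, 14, 11]
Visit 4; enqueue 5, 0 → queue [3, 10, 9, 6, 12, 14, 11, 5, 0]
Visit 3 → queue [10, 9, 6, 12, 14, 11, 5, 0]
Visit 10 → queue [9, 6, 12, 14, 11, 5, 0]
Visit 9; enqueue 1 → queue [6, 12, 14, 11, 5, 0, 1]
Visit 6; enqueue 7 → queue [12, 14, 11, 5, 0, 1, 7]
Visit 12 → queue [14, 11, 5, 0, 1, 7]
Visit 14 → queue [11, 5, 0, 1, 7]
Visit 11 → queue [5, 0, 1, 7]
Visit 5 → queue [0, 1, 7]
Visit 0 → queue [1, 7]
Visit 1 → queue [7]
Visit 7 → queue []

2, 15, 13, 8, 4, 3, 10, 9, 6, 12, 14, 11, 5, 0, 1, 7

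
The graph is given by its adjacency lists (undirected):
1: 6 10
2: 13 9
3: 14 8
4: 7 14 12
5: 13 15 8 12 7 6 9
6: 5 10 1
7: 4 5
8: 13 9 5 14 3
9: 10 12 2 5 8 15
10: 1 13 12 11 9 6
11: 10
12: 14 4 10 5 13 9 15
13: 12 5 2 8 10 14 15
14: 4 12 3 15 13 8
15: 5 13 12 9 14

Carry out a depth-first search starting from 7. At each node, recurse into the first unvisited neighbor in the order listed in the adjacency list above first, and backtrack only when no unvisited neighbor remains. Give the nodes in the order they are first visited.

7 4 14 12 10 1 6 5 13 2 9 8 3 15 11

Visit 7
7 → 4
4 → 14
14 → 12
12 → 10
10 → 1
1 → 6
6 → 5
5 → 13
13 → 2
2 → 9
9 → 8
8 → 3
9 → 15
10 → 11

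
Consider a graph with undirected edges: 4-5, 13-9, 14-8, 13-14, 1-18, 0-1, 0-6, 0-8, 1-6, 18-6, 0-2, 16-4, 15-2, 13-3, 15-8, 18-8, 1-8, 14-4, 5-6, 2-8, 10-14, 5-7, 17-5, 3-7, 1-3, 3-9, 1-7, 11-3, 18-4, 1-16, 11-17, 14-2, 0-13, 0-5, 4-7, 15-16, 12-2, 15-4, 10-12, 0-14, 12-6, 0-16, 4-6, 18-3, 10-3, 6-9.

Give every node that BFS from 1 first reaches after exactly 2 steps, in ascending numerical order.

Level 0: 1
Level 1: 0, 3, 6, 7, 8, 16, 18
Level 2: 2, 4, 5, 9, 10, 11, 12, 13, 14, 15
Level 3: 17

2, 4, 5, 9, 10, 11, 12, 13, 14, 15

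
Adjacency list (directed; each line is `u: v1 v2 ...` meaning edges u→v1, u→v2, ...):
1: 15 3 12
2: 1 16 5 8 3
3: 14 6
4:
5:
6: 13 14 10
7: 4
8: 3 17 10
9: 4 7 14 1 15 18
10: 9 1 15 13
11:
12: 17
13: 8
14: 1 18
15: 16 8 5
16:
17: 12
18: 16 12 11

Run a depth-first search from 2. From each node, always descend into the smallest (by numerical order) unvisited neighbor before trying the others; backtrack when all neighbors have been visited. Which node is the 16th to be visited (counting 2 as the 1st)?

Visit 2
2 → 1
1 → 3
3 → 6
6 → 10
10 → 9
9 → 4
9 → 7
9 → 14
14 → 18
18 → 11
18 → 12
12 → 17
18 → 16
9 → 15
15 → 5
15 → 8
10 → 13

Visit order: 2, 1, 3, 6, 10, 9, 4, 7, 14, 18, 11, 12, 17, 16, 15, 5, 8, 13

5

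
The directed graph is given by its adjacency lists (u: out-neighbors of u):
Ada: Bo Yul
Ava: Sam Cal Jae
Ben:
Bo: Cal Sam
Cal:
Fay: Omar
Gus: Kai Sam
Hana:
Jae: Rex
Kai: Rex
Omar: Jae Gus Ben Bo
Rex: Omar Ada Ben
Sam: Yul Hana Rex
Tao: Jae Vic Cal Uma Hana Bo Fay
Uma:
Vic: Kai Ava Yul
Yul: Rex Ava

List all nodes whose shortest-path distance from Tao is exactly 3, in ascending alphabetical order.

Ada, Ben, Gus

Level 0: Tao
Level 1: Bo, Cal, Fay, Hana, Jae, Uma, Vic
Level 2: Ava, Kai, Omar, Rex, Sam, Yul
Level 3: Ada, Ben, Gus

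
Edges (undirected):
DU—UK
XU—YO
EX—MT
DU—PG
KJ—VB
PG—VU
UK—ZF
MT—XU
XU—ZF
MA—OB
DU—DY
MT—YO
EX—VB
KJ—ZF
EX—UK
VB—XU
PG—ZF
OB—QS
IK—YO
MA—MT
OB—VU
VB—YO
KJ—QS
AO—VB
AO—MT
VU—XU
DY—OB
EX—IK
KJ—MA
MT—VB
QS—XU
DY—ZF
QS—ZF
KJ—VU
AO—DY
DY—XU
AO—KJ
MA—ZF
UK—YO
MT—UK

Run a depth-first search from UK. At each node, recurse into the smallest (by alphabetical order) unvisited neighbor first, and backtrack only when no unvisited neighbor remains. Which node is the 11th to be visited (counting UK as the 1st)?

VB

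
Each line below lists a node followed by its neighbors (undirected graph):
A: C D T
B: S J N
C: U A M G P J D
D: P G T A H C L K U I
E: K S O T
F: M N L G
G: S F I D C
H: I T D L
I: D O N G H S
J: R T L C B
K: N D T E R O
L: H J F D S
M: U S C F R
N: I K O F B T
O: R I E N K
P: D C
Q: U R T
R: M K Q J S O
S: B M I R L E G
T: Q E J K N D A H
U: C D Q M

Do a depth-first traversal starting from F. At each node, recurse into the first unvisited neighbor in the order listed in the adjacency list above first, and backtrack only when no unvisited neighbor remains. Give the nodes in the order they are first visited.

Visit F
F → M
M → U
U → C
C → A
A → D
D → P
D → G
G → S
S → B
B → J
J → R
R → K
K → N
N → I
I → O
O → E
E → T
T → Q
T → H
H → L

F, M, U, C, A, D, P, G, S, B, J, R, K, N, I, O, E, T, Q, H, L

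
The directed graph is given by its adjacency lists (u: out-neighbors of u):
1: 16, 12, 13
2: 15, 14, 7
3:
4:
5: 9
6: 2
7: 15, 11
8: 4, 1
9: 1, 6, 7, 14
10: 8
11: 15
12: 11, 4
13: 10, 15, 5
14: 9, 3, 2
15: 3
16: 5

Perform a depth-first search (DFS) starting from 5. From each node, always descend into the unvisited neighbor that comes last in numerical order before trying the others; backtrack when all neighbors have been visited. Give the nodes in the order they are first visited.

5 → 9 → 14 → 3 → 2 → 15 → 7 → 11 → 6 → 1 → 16 → 13 → 10 → 8 → 4 → 12

Visit 5
5 → 9
9 → 14
14 → 3
14 → 2
2 → 15
2 → 7
7 → 11
9 → 6
9 → 1
1 → 16
1 → 13
13 → 10
10 → 8
8 → 4
1 → 12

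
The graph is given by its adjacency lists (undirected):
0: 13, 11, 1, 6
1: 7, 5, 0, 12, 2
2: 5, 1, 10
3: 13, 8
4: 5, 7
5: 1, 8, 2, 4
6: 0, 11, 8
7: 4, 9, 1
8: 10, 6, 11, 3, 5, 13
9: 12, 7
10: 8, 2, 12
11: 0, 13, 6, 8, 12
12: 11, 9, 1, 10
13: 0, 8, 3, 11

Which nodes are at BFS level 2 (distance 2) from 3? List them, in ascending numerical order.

0, 5, 6, 10, 11

Level 0: 3
Level 1: 8, 13
Level 2: 0, 5, 6, 10, 11
Level 3: 1, 2, 4, 12
Level 4: 7, 9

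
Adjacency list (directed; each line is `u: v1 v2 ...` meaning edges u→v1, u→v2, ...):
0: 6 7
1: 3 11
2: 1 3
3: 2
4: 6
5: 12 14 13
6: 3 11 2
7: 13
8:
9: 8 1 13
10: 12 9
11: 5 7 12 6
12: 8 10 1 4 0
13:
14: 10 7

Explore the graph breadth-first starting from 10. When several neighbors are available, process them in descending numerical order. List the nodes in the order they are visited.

10, 12, 9, 8, 4, 1, 0, 13, 6, 11, 3, 7, 2, 5, 14

Visit 10; enqueue 12, 9 → queue [12, 9]
Visit 12; enqueue 8, 4, 1, 0 → queue [9, 8, 4, 1, 0]
Visit 9; enqueue 13 → queue [8, 4, 1, 0, 13]
Visit 8 → queue [4, 1, 0, 13]
Visit 4; enqueue 6 → queue [1, 0, 13, 6]
Visit 1; enqueue 11, 3 → queue [0, 13, 6, 11, 3]
Visit 0; enqueue 7 → queue [13, 6, 11, 3, 7]
Visit 13 → queue [6, 11, 3, 7]
Visit 6; enqueue 2 → queue [11, 3, 7, 2]
Visit 11; enqueue 5 → queue [3, 7, 2, 5]
Visit 3 → queue [7, 2, 5]
Visit 7 → queue [2, 5]
Visit 2 → queue [5]
Visit 5; enqueue 14 → queue [14]
Visit 14 → queue []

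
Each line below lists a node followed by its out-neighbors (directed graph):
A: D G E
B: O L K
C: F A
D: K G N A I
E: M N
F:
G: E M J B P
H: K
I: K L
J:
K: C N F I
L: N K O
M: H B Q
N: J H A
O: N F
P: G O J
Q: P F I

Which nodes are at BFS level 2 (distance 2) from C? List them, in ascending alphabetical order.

D, E, G

Level 0: C
Level 1: A, F
Level 2: D, E, G
Level 3: B, I, J, K, M, N, P
Level 4: H, L, O, Q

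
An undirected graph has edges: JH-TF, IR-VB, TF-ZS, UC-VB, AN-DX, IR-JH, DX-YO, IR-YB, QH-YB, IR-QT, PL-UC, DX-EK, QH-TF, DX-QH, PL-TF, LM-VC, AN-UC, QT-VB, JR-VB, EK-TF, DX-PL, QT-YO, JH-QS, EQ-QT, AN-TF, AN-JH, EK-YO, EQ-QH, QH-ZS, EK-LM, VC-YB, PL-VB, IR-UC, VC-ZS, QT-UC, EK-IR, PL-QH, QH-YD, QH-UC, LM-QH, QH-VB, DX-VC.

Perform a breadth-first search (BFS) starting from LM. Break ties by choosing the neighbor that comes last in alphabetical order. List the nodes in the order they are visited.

LM → VC → QH → EK → ZS → YB → DX → YD → VB → UC → TF → PL → EQ → YO → IR → AN → QT → JR → JH → QS

Visit LM; enqueue VC, QH, EK → queue [VC, QH, EK]
Visit VC; enqueue ZS, YB, DX → queue [QH, EK, ZS, YB, DX]
Visit QH; enqueue YD, VB, UC, TF, PL, EQ → queue [EK, ZS, YB, DX, YD, VB, UC, TF, PL, EQ]
Visit EK; enqueue YO, IR → queue [ZS, YB, DX, YD, VB, UC, TF, PL, EQ, YO, IR]
Visit ZS → queue [YB, DX, YD, VB, UC, TF, PL, EQ, YO, IR]
Visit YB → queue [DX, YD, VB, UC, TF, PL, EQ, YO, IR]
Visit DX; enqueue AN → queue [YD, VB, UC, TF, PL, EQ, YO, IR, AN]
Visit YD → queue [VB, UC, TF, PL, EQ, YO, IR, AN]
Visit VB; enqueue QT, JR → queue [UC, TF, PL, EQ, YO, IR, AN, QT, JR]
Visit UC → queue [TF, PL, EQ, YO, IR, AN, QT, JR]
Visit TF; enqueue JH → queue [PL, EQ, YO, IR, AN, QT, JR, JH]
Visit PL → queue [EQ, YO, IR, AN, QT, JR, JH]
Visit EQ → queue [YO, IR, AN, QT, JR, JH]
Visit YO → queue [IR, AN, QT, JR, JH]
Visit IR → queue [AN, QT, JR, JH]
Visit AN → queue [QT, JR, JH]
Visit QT → queue [JR, JH]
Visit JR → queue [JH]
Visit JH; enqueue QS → queue [QS]
Visit QS → queue []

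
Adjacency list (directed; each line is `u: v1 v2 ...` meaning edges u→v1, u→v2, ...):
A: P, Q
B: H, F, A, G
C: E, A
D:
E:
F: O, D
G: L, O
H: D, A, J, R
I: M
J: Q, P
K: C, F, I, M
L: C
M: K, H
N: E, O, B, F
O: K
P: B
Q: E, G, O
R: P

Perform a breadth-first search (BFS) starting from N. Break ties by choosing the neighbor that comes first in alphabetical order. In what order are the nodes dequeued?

N, B, E, F, O, A, G, H, D, K, P, Q, L, J, R, C, I, M

Visit N; enqueue B, E, F, O → queue [B, E, F, O]
Visit B; enqueue A, G, H → queue [E, F, O, A, G, H]
Visit E → queue [F, O, A, G, H]
Visit F; enqueue D → queue [O, A, G, H, D]
Visit O; enqueue K → queue [A, G, H, D, K]
Visit A; enqueue P, Q → queue [G, H, D, K, P, Q]
Visit G; enqueue L → queue [H, D, K, P, Q, L]
Visit H; enqueue J, R → queue [D, K, P, Q, L, J, R]
Visit D → queue [K, P, Q, L, J, R]
Visit K; enqueue C, I, M → queue [P, Q, L, J, R, C, I, M]
Visit P → queue [Q, L, J, R, C, I, M]
Visit Q → queue [L, J, R, C, I, M]
Visit L → queue [J, R, C, I, M]
Visit J → queue [R, C, I, M]
Visit R → queue [C, I, M]
Visit C → queue [I, M]
Visit I → queue [M]
Visit M → queue []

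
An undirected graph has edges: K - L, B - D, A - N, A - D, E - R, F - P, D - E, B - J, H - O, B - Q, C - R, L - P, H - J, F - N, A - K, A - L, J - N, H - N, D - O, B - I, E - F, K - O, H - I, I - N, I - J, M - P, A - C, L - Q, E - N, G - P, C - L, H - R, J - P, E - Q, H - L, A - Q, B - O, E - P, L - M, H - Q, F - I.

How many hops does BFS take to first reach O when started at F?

3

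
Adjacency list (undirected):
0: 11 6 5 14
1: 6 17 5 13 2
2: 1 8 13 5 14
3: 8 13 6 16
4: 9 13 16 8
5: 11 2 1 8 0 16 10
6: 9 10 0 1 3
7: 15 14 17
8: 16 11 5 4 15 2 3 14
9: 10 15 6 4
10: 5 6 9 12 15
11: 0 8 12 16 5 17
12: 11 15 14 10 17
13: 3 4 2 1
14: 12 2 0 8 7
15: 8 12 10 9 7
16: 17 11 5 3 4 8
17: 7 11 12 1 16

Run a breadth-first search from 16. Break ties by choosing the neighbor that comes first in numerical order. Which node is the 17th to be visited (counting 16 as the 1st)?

Visit 16; enqueue 3, 4, 5, 8, 11, 17 → queue [3, 4, 5, 8, 11, 17]
Visit 3; enqueue 6, 13 → queue [4, 5, 8, 11, 17, 6, 13]
Visit 4; enqueue 9 → queue [5, 8, 11, 17, 6, 13, 9]
Visit 5; enqueue 0, 1, 2, 10 → queue [8, 11, 17, 6, 13, 9, 0, 1, 2, 10]
Visit 8; enqueue 14, 15 → queue [11, 17, 6, 13, 9, 0, 1, 2, 10, 14, 15]
Visit 11; enqueue 12 → queue [17, 6, 13, 9, 0, 1, 2, 10, 14, 15, 12]
Visit 17; enqueue 7 → queue [6, 13, 9, 0, 1, 2, 10, 14, 15, 12, 7]
Visit 6 → queue [13, 9, 0, 1, 2, 10, 14, 15, 12, 7]
Visit 13 → queue [9, 0, 1, 2, 10, 14, 15, 12, 7]
Visit 9 → queue [0, 1, 2, 10, 14, 15, 12, 7]
Visit 0 → queue [1, 2, 10, 14, 15, 12, 7]
Visit 1 → queue [2, 10, 14, 15, 12, 7]
Visit 2 → queue [10, 14, 15, 12, 7]
Visit 10 → queue [14, 15, 12, 7]
Visit 14 → queue [15, 12, 7]
Visit 15 → queue [12, 7]
Visit 12 → queue [7]
Visit 7 → queue []

Visit order: 16, 3, 4, 5, 8, 11, 17, 6, 13, 9, 0, 1, 2, 10, 14, 15, 12, 7

12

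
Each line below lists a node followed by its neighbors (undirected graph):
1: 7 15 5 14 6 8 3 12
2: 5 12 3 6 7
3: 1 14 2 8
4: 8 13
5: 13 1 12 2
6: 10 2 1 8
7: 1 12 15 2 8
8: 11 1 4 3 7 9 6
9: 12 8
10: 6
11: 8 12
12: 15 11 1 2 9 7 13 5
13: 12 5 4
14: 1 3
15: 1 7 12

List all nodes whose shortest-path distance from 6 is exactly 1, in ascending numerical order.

Level 0: 6
Level 1: 1, 2, 8, 10
Level 2: 3, 4, 5, 7, 9, 11, 12, 14, 15
Level 3: 13

1, 2, 8, 10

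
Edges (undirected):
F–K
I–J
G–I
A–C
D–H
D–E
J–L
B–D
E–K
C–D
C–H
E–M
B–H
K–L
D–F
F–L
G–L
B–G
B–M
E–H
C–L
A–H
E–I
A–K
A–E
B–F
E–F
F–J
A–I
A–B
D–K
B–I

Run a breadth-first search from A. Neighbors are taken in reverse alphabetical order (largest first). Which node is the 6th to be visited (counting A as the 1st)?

Visit A; enqueue K, I, H, E, C, B → queue [K, I, H, E, C, B]
Visit K; enqueue L, F, D → queue [I, H, E, C, B, L, F, D]
Visit I; enqueue J, G → queue [H, E, C, B, L, F, D, J, G]
Visit H → queue [E, C, B, L, F, D, J, G]
Visit E; enqueue M → queue [C, B, L, F, D, J, G, M]
Visit C → queue [B, L, F, D, J, G, M]
Visit B → queue [L, F, D, J, G, M]
Visit L → queue [F, D, J, G, M]
Visit F → queue [D, J, G, M]
Visit D → queue [J, G, M]
Visit J → queue [G, M]
Visit G → queue [M]
Visit M → queue []

Visit order: A, K, I, H, E, C, B, L, F, D, J, G, M

C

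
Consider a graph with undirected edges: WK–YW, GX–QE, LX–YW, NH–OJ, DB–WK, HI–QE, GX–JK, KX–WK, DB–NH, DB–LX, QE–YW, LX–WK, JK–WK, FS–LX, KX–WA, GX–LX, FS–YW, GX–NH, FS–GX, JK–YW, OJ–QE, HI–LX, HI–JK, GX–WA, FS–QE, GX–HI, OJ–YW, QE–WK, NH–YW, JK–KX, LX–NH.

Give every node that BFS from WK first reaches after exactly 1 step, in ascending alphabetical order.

DB, JK, KX, LX, QE, YW

Level 0: WK
Level 1: DB, JK, KX, LX, QE, YW
Level 2: FS, GX, HI, NH, OJ, WA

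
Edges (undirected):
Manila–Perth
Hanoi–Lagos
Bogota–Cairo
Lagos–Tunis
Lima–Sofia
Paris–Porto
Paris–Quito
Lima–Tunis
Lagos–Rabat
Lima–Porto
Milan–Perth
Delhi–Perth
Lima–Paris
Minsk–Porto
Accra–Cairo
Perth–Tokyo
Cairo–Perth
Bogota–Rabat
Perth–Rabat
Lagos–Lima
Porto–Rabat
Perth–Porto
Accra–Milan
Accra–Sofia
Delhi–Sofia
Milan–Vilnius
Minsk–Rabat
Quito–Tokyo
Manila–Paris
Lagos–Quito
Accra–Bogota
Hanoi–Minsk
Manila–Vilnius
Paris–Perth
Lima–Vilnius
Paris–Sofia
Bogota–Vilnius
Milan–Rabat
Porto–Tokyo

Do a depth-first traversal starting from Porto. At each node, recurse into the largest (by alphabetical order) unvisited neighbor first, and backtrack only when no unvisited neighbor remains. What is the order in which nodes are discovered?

Porto → Tokyo → Quito → Paris → Sofia → Lima → Vilnius → Milan → Rabat → Perth → Manila → Delhi → Cairo → Bogota → Accra → Minsk → Hanoi → Lagos → Tunis

Visit Porto
Porto → Tokyo
Tokyo → Quito
Quito → Paris
Paris → Sofia
Sofia → Lima
Lima → Vilnius
Vilnius → Milan
Milan → Rabat
Rabat → Perth
Perth → Manila
Perth → Delhi
Perth → Cairo
Cairo → Bogota
Bogota → Accra
Rabat → Minsk
Minsk → Hanoi
Hanoi → Lagos
Lagos → Tunis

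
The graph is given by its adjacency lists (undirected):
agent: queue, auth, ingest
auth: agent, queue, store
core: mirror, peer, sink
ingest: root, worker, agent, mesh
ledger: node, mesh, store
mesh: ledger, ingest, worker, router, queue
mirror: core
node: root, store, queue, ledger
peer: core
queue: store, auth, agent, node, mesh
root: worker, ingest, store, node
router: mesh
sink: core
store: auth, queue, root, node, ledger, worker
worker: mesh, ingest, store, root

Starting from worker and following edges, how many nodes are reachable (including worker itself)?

11

BFS from worker visits: worker, mesh, ingest, store, root, ledger, router, queue, agent, auth, node
Reachable nodes: 11 of 15 total.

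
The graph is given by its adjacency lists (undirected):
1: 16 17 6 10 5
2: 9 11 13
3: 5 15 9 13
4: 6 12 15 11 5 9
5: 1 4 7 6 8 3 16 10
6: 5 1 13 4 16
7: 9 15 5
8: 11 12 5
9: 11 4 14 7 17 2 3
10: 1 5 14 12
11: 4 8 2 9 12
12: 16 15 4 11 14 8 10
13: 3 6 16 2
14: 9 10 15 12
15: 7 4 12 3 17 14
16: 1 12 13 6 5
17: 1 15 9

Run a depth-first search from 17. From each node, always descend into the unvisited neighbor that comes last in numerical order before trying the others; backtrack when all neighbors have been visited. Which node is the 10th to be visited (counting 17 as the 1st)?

1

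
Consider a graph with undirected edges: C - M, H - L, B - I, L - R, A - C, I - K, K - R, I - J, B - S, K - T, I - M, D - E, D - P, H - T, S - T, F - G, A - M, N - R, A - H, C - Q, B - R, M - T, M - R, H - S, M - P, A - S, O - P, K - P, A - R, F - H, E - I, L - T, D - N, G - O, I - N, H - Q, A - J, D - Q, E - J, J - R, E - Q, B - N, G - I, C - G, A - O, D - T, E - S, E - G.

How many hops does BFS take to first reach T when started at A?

Level 0: A
Level 1: C, H, J, M, O, R, S
Level 2: B, E, F, G, I, K, L, N, P, Q, T
Level 3: D
T first appears at level 2.

2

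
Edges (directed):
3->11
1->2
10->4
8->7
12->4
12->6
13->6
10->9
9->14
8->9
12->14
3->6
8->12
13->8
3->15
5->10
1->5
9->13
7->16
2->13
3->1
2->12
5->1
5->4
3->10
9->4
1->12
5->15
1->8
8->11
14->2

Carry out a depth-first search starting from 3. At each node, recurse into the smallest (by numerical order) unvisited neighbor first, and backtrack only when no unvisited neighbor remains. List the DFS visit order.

Visit 3
3 → 1
1 → 2
2 → 12
12 → 4
12 → 6
12 → 14
2 → 13
13 → 8
8 → 7
7 → 16
8 → 9
8 → 11
1 → 5
5 → 10
5 → 15

3, 1, 2, 12, 4, 6, 14, 13, 8, 7, 16, 9, 11, 5, 10, 15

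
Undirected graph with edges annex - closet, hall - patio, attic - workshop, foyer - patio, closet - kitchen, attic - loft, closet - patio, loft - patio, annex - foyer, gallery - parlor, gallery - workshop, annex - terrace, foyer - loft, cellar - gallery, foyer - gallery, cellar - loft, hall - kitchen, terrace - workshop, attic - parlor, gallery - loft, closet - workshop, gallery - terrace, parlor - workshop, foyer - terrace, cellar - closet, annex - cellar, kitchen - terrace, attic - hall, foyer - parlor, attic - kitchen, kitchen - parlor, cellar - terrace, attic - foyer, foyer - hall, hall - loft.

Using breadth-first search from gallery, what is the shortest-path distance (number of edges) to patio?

Level 0: gallery
Level 1: cellar, foyer, loft, parlor, terrace, workshop
Level 2: annex, attic, closet, hall, kitchen, patio
patio first appears at level 2.

2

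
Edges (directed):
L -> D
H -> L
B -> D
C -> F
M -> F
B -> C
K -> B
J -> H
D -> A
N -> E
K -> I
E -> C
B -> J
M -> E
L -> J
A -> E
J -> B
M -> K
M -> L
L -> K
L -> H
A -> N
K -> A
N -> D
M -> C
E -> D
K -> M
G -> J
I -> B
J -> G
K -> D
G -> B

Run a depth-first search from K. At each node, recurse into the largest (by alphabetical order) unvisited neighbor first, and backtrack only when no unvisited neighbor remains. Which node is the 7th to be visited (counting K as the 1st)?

B

Visit K
K → M
M → L
L → J
J → H
J → G
G → B
B → D
D → A
A → N
N → E
E → C
C → F
K → I

Visit order: K, M, L, J, H, G, B, D, A, N, E, C, F, I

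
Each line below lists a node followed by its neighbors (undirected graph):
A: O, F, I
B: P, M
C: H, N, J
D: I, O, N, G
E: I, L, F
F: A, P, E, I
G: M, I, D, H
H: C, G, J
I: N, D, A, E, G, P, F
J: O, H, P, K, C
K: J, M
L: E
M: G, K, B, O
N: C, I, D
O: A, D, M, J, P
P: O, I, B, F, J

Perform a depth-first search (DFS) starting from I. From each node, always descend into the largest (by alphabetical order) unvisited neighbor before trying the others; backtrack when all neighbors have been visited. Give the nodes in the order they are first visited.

I -> P -> O -> M -> K -> J -> H -> G -> D -> N -> C -> B -> A -> F -> E -> L

Visit I
I → P
P → O
O → M
M → K
K → J
J → H
H → G
G → D
D → N
N → C
M → B
O → A
A → F
F → E
E → L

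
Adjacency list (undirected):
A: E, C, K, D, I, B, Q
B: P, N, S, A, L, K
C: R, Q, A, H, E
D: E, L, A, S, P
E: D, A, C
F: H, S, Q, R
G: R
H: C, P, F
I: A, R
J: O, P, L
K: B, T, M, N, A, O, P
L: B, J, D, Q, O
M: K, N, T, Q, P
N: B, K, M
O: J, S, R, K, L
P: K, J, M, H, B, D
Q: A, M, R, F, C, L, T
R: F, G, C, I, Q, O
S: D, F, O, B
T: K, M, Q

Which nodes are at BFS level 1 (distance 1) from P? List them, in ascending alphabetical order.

B, D, H, J, K, M

Level 0: P
Level 1: B, D, H, J, K, M
Level 2: A, C, E, F, L, N, O, Q, S, T
Level 3: I, R
Level 4: G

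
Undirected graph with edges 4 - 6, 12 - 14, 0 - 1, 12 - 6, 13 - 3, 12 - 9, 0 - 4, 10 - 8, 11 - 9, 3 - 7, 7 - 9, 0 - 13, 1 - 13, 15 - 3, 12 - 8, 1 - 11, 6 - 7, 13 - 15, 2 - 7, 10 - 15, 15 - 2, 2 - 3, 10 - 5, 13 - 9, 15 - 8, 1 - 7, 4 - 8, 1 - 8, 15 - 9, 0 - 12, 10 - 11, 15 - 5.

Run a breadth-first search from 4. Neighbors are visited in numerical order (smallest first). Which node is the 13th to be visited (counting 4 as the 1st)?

14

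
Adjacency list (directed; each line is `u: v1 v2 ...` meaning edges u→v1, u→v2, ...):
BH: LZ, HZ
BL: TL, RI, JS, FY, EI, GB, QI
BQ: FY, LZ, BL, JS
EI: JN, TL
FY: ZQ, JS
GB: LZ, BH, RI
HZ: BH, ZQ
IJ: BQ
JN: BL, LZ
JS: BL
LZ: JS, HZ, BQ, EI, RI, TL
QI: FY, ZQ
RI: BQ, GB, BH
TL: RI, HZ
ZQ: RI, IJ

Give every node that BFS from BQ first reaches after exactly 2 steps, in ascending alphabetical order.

Level 0: BQ
Level 1: BL, FY, JS, LZ
Level 2: EI, GB, HZ, QI, RI, TL, ZQ
Level 3: BH, IJ, JN

EI, GB, HZ, QI, RI, TL, ZQ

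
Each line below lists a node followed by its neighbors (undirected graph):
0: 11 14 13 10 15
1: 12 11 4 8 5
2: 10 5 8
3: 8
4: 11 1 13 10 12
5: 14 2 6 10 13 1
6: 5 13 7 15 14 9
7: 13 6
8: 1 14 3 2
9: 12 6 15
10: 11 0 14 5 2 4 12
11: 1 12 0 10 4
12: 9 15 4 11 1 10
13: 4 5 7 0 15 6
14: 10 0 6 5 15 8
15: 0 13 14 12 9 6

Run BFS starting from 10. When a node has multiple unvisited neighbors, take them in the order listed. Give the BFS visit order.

Visit 10; enqueue 11, 0, 14, 5, 2, 4, 12 → queue [11, 0, 14, 5, 2, 4, 12]
Visit 11; enqueue 1 → queue [0, 14, 5, 2, 4, 12, 1]
Visit 0; enqueue 13, 15 → queue [14, 5, 2, 4, 12, 1, 13, 15]
Visit 14; enqueue 6, 8 → queue [5, 2, 4, 12, 1, 13, 15, 6, 8]
Visit 5 → queue [2, 4, 12, 1, 13, 15, 6, 8]
Visit 2 → queue [4, 12, 1, 13, 15, 6, 8]
Visit 4 → queue [12, 1, 13, 15, 6, 8]
Visit 12; enqueue 9 → queue [1, 13, 15, 6, 8, 9]
Visit 1 → queue [13, 15, 6, 8, 9]
Visit 13; enqueue 7 → queue [15, 6, 8, 9, 7]
Visit 15 → queue [6, 8, 9, 7]
Visit 6 → queue [8, 9, 7]
Visit 8; enqueue 3 → queue [9, 7, 3]
Visit 9 → queue [7, 3]
Visit 7 → queue [3]
Visit 3 → queue []

10, 11, 0, 14, 5, 2, 4, 12, 1, 13, 15, 6, 8, 9, 7, 3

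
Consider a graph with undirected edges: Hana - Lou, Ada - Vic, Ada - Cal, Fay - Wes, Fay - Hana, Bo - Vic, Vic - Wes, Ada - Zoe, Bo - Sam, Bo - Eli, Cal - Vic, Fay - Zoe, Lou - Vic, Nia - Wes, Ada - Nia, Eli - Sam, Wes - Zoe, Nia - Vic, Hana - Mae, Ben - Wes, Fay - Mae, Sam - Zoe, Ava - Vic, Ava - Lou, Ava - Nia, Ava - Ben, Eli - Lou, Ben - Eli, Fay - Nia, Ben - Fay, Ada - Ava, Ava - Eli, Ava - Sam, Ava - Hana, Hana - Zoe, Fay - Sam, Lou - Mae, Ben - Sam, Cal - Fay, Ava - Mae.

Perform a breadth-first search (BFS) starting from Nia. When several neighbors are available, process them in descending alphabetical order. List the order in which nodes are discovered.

Nia -> Wes -> Vic -> Fay -> Ava -> Ada -> Zoe -> Ben -> Lou -> Cal -> Bo -> Sam -> Mae -> Hana -> Eli

Visit Nia; enqueue Wes, Vic, Fay, Ava, Ada → queue [Wes, Vic, Fay, Ava, Ada]
Visit Wes; enqueue Zoe, Ben → queue [Vic, Fay, Ava, Ada, Zoe, Ben]
Visit Vic; enqueue Lou, Cal, Bo → queue [Fay, Ava, Ada, Zoe, Ben, Lou, Cal, Bo]
Visit Fay; enqueue Sam, Mae, Hana → queue [Ava, Ada, Zoe, Ben, Lou, Cal, Bo, Sam, Mae, Hana]
Visit Ava; enqueue Eli → queue [Ada, Zoe, Ben, Lou, Cal, Bo, Sam, Mae, Hana, Eli]
Visit Ada → queue [Zoe, Ben, Lou, Cal, Bo, Sam, Mae, Hana, Eli]
Visit Zoe → queue [Ben, Lou, Cal, Bo, Sam, Mae, Hana, Eli]
Visit Ben → queue [Lou, Cal, Bo, Sam, Mae, Hana, Eli]
Visit Lou → queue [Cal, Bo, Sam, Mae, Hana, Eli]
Visit Cal → queue [Bo, Sam, Mae, Hana, Eli]
Visit Bo → queue [Sam, Mae, Hana, Eli]
Visit Sam → queue [Mae, Hana, Eli]
Visit Mae → queue [Hana, Eli]
Visit Hana → queue [Eli]
Visit Eli → queue []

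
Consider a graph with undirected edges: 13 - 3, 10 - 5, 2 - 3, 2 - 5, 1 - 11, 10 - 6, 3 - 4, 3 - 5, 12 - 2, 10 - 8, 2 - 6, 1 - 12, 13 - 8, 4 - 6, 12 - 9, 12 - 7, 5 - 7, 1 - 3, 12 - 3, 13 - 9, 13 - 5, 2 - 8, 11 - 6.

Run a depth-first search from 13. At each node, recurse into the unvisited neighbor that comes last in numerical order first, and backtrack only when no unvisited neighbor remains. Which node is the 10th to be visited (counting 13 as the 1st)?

11

Visit 13
13 → 9
9 → 12
12 → 7
7 → 5
5 → 10
10 → 8
8 → 2
2 → 6
6 → 11
11 → 1
1 → 3
3 → 4

Visit order: 13, 9, 12, 7, 5, 10, 8, 2, 6, 11, 1, 3, 4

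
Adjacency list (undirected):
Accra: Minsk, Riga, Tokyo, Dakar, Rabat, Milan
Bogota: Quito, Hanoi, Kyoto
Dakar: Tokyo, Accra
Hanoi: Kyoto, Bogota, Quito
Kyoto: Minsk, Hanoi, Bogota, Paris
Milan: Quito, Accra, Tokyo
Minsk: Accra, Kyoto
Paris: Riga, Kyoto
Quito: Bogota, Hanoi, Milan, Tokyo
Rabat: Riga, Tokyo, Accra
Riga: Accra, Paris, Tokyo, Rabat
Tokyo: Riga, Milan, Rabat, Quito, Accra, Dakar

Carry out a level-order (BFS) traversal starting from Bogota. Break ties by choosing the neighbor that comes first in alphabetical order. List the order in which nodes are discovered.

Visit Bogota; enqueue Hanoi, Kyoto, Quito → queue [Hanoi, Kyoto, Quito]
Visit Hanoi → queue [Kyoto, Quito]
Visit Kyoto; enqueue Minsk, Paris → queue [Quito, Minsk, Paris]
Visit Quito; enqueue Milan, Tokyo → queue [Minsk, Paris, Milan, Tokyo]
Visit Minsk; enqueue Accra → queue [Paris, Milan, Tokyo, Accra]
Visit Paris; enqueue Riga → queue [Milan, Tokyo, Accra, Riga]
Visit Milan → queue [Tokyo, Accra, Riga]
Visit Tokyo; enqueue Dakar, Rabat → queue [Accra, Riga, Dakar, Rabat]
Visit Accra → queue [Riga, Dakar, Rabat]
Visit Riga → queue [Dakar, Rabat]
Visit Dakar → queue [Rabat]
Visit Rabat → queue []

Bogota → Hanoi → Kyoto → Quito → Minsk → Paris → Milan → Tokyo → Accra → Riga → Dakar → Rabat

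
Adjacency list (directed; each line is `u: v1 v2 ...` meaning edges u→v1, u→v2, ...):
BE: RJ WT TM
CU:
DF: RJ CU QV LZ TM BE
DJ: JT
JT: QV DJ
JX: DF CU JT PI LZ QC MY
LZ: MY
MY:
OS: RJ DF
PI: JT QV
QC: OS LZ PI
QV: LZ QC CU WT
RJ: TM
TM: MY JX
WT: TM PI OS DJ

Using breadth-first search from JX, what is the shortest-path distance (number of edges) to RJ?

2

Level 0: JX
Level 1: CU, DF, JT, LZ, MY, PI, QC
Level 2: BE, DJ, OS, QV, RJ, TM
Level 3: WT
RJ first appears at level 2.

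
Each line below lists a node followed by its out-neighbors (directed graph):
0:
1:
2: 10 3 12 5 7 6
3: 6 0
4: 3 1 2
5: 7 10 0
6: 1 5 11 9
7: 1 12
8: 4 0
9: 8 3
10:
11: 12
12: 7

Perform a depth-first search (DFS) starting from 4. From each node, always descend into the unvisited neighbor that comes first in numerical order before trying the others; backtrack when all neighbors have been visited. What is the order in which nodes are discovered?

4 -> 1 -> 2 -> 3 -> 0 -> 6 -> 5 -> 7 -> 12 -> 10 -> 9 -> 8 -> 11

Visit 4
4 → 1
4 → 2
2 → 3
3 → 0
3 → 6
6 → 5
5 → 7
7 → 12
5 → 10
6 → 9
9 → 8
6 → 11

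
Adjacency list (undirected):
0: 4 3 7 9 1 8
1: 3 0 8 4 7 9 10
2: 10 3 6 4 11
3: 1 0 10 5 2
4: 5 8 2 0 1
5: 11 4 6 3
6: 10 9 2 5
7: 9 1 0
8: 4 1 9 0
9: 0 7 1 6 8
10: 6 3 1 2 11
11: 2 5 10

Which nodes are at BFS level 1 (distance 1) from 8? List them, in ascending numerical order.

Level 0: 8
Level 1: 0, 1, 4, 9
Level 2: 2, 3, 5, 6, 7, 10
Level 3: 11

0, 1, 4, 9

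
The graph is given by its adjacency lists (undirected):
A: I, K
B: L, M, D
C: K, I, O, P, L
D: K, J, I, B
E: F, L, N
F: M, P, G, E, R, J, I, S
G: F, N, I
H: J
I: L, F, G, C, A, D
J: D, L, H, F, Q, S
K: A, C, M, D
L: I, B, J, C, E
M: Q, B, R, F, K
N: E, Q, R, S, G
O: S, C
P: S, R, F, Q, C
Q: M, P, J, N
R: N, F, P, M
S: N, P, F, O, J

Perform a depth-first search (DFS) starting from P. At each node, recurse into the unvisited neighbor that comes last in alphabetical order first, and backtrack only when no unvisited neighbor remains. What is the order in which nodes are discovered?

Visit P
P → S
S → O
O → C
C → L
L → J
J → Q
Q → N
N → R
R → M
M → K
K → D
D → I
I → G
G → F
F → E
I → A
D → B
J → H

P, S, O, C, L, J, Q, N, R, M, K, D, I, G, F, E, A, B, H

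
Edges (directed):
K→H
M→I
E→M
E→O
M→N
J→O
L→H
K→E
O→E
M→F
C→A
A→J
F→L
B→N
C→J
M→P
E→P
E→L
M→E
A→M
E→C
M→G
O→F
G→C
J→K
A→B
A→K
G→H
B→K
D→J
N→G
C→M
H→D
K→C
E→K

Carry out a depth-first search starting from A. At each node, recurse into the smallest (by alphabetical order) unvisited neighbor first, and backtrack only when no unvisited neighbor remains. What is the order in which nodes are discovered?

A -> B -> K -> C -> J -> O -> E -> L -> H -> D -> M -> F -> G -> I -> N -> P

Visit A
A → B
B → K
K → C
C → J
J → O
O → E
E → L
L → H
H → D
E → M
M → F
M → G
M → I
M → N
M → P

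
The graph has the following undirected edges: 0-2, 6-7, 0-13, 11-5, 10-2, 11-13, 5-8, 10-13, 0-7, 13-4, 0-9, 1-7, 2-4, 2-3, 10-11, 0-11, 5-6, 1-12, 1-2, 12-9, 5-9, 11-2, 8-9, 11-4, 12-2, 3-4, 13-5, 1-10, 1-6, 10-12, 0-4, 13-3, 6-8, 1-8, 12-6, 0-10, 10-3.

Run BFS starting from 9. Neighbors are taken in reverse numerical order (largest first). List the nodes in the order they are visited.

Visit 9; enqueue 12, 8, 5, 0 → queue [12, 8, 5, 0]
Visit 12; enqueue 10, 6, 2, 1 → queue [8, 5, 0, 10, 6, 2, 1]
Visit 8 → queue [5, 0, 10, 6, 2, 1]
Visit 5; enqueue 13, 11 → queue [0, 10, 6, 2, 1, 13, 11]
Visit 0; enqueue 7, 4 → queue [10, 6, 2, 1, 13, 11, 7, 4]
Visit 10; enqueue 3 → queue [6, 2, 1, 13, 11, 7, 4, 3]
Visit 6 → queue [2, 1, 13, 11, 7, 4, 3]
Visit 2 → queue [1, 13, 11, 7, 4, 3]
Visit 1 → queue [13, 11, 7, 4, 3]
Visit 13 → queue [11, 7, 4, 3]
Visit 11 → queue [7, 4, 3]
Visit 7 → queue [4, 3]
Visit 4 → queue [3]
Visit 3 → queue []

9, 12, 8, 5, 0, 10, 6, 2, 1, 13, 11, 7, 4, 3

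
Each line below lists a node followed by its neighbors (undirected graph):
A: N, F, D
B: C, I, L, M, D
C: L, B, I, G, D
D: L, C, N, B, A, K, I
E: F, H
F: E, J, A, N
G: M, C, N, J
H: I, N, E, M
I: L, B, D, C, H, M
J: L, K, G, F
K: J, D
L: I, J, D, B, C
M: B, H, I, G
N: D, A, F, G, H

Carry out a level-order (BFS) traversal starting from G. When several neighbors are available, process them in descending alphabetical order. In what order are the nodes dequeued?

Visit G; enqueue N, M, J, C → queue [N, M, J, C]
Visit N; enqueue H, F, D, A → queue [M, J, C, H, F, D, A]
Visit M; enqueue I, B → queue [J, C, H, F, D, A, I, B]
Visit J; enqueue L, K → queue [C, H, F, D, A, I, B, L, K]
Visit C → queue [H, F, D, A, I, B, L, K]
Visit H; enqueue E → queue [F, D, A, I, B, L, K, E]
Visit F → queue [D, A, I, B, L, K, E]
Visit D → queue [A, I, B, L, K, E]
Visit A → queue [I, B, L, K, E]
Visit I → queue [B, L, K, E]
Visit B → queue [L, K, E]
Visit L → queue [K, E]
Visit K → queue [E]
Visit E → queue []

G N M J C H F D A I B L K E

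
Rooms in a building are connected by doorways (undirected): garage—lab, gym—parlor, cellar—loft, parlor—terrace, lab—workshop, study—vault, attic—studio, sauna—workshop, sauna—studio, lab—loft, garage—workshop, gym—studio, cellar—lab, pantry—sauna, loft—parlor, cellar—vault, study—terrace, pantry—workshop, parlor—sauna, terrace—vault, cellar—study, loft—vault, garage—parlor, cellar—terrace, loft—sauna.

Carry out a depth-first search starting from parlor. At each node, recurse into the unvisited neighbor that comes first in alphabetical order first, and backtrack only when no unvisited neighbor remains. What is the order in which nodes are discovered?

Visit parlor
parlor → garage
garage → lab
lab → cellar
cellar → loft
loft → sauna
sauna → pantry
pantry → workshop
sauna → studio
studio → attic
studio → gym
loft → vault
vault → study
study → terrace

parlor garage lab cellar loft sauna pantry workshop studio attic gym vault study terrace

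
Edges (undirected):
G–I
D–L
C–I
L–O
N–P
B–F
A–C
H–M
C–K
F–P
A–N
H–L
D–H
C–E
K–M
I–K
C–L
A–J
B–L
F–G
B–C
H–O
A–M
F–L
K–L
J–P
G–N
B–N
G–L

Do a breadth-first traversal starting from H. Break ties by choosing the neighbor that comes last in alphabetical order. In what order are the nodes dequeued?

H, O, M, L, D, K, A, G, F, C, B, I, N, J, P, E

Visit H; enqueue O, M, L, D → queue [O, M, L, D]
Visit O → queue [M, L, D]
Visit M; enqueue K, A → queue [L, D, K, A]
Visit L; enqueue G, F, C, B → queue [D, K, A, G, F, C, B]
Visit D → queue [K, A, G, F, C, B]
Visit K; enqueue I → queue [A, G, F, C, B, I]
Visit A; enqueue N, J → queue [G, F, C, B, I, N, J]
Visit G → queue [F, C, B, I, N, J]
Visit F; enqueue P → queue [C, B, I, N, J, P]
Visit C; enqueue E → queue [B, I, N, J, P, E]
Visit B → queue [I, N, J, P, E]
Visit I → queue [N, J, P, E]
Visit N → queue [J, P, E]
Visit J → queue [P, E]
Visit P → queue [E]
Visit E → queue []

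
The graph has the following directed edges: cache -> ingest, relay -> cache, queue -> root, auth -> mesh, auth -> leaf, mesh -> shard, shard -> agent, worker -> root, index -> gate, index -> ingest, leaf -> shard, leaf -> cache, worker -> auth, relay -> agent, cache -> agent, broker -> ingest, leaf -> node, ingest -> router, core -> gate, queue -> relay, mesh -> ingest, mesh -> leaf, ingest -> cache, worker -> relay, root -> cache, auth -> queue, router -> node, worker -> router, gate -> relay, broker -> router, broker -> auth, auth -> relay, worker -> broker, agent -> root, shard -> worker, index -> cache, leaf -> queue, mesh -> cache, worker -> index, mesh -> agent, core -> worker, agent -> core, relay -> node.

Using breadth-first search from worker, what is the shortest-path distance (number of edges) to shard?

Level 0: worker
Level 1: auth, broker, index, relay, root, router
Level 2: agent, cache, gate, ingest, leaf, mesh, node, queue
Level 3: core, shard
shard first appears at level 3.

3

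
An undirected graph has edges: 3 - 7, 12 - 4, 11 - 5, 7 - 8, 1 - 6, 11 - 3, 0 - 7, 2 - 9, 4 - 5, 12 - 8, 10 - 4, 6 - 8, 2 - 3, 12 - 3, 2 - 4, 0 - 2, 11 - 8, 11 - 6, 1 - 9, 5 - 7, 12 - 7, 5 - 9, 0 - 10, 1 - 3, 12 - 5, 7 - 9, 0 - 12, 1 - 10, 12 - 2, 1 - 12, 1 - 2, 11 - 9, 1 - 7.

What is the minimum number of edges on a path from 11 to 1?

2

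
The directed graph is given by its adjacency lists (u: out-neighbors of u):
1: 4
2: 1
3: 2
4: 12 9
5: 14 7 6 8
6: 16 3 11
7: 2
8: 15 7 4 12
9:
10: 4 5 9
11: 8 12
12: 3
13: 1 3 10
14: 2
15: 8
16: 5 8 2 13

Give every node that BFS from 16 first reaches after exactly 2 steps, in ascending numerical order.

Level 0: 16
Level 1: 2, 5, 8, 13
Level 2: 1, 3, 4, 6, 7, 10, 12, 14, 15
Level 3: 9, 11

1, 3, 4, 6, 7, 10, 12, 14, 15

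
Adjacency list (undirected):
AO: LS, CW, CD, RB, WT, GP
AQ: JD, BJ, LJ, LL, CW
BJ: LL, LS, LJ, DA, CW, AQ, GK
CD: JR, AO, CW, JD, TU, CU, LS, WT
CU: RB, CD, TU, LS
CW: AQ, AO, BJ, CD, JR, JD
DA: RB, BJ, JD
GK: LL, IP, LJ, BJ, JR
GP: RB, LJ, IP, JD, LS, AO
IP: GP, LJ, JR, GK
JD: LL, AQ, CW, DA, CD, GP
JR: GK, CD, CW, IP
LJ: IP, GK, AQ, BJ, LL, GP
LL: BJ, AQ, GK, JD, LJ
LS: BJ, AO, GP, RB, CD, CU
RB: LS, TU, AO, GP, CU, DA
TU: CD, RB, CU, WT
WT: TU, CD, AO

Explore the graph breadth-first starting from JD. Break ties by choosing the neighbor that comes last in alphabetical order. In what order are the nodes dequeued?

JD, LL, GP, DA, CW, CD, AQ, LJ, GK, BJ, RB, LS, IP, AO, JR, WT, TU, CU

Visit JD; enqueue LL, GP, DA, CW, CD, AQ → queue [LL, GP, DA, CW, CD, AQ]
Visit LL; enqueue LJ, GK, BJ → queue [GP, DA, CW, CD, AQ, LJ, GK, BJ]
Visit GP; enqueue RB, LS, IP, AO → queue [DA, CW, CD, AQ, LJ, GK, BJ, RB, LS, IP, AO]
Visit DA → queue [CW, CD, AQ, LJ, GK, BJ, RB, LS, IP, AO]
Visit CW; enqueue JR → queue [CD, AQ, LJ, GK, BJ, RB, LS, IP, AO, JR]
Visit CD; enqueue WT, TU, CU → queue [AQ, LJ, GK, BJ, RB, LS, IP, AO, JR, WT, TU, CU]
Visit AQ → queue [LJ, GK, BJ, RB, LS, IP, AO, JR, WT, TU, CU]
Visit LJ → queue [GK, BJ, RB, LS, IP, AO, JR, WT, TU, CU]
Visit GK → queue [BJ, RB, LS, IP, AO, JR, WT, TU, CU]
Visit BJ → queue [RB, LS, IP, AO, JR, WT, TU, CU]
Visit RB → queue [LS, IP, AO, JR, WT, TU, CU]
Visit LS → queue [IP, AO, JR, WT, TU, CU]
Visit IP → queue [AO, JR, WT, TU, CU]
Visit AO → queue [JR, WT, TU, CU]
Visit JR → queue [WT, TU, CU]
Visit WT → queue [TU, CU]
Visit TU → queue [CU]
Visit CU → queue []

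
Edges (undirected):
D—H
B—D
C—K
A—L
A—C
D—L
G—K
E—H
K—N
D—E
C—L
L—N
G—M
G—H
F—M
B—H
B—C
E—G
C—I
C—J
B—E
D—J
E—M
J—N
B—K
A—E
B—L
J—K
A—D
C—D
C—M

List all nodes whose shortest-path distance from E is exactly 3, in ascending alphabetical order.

I, N

Level 0: E
Level 1: A, B, D, G, H, M
Level 2: C, F, J, K, L
Level 3: I, N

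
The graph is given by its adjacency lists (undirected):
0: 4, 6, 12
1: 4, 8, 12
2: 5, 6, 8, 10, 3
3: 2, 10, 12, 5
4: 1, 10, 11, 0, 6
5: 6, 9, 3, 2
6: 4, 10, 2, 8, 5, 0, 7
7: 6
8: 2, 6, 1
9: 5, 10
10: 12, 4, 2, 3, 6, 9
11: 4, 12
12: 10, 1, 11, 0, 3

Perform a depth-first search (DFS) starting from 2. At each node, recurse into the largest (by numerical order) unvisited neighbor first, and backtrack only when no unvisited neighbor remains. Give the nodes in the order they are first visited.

2 10 12 11 4 6 8 1 7 5 9 3 0

Visit 2
2 → 10
10 → 12
12 → 11
11 → 4
4 → 6
6 → 8
8 → 1
6 → 7
6 → 5
5 → 9
5 → 3
6 → 0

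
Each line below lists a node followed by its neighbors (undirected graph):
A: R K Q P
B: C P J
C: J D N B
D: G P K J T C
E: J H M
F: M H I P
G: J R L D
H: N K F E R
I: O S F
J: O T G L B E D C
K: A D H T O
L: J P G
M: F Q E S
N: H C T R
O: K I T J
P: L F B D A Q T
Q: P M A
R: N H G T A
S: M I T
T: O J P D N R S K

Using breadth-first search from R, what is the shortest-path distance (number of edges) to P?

Level 0: R
Level 1: A, G, H, N, T
Level 2: C, D, E, F, J, K, L, O, P, Q, S
Level 3: B, I, M
P first appears at level 2.

2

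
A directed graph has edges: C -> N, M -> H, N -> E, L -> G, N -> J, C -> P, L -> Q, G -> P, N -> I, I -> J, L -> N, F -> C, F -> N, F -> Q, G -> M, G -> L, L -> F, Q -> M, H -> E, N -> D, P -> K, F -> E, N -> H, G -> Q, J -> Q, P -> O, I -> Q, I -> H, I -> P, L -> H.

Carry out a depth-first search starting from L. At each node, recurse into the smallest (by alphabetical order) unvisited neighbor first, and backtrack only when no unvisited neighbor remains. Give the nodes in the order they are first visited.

Visit L
L → F
F → C
C → N
N → D
N → E
N → H
N → I
I → J
J → Q
Q → M
I → P
P → K
P → O
L → G

L F C N D E H I J Q M P K O G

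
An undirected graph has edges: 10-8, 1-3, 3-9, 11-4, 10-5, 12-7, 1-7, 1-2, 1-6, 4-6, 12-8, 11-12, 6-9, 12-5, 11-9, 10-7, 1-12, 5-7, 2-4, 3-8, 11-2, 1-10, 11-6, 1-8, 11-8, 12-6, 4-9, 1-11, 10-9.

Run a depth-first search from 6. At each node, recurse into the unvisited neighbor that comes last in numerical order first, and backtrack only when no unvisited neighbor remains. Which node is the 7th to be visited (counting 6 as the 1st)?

3

Visit 6
6 → 12
12 → 11
11 → 9
9 → 10
10 → 8
8 → 3
3 → 1
1 → 7
7 → 5
1 → 2
2 → 4

Visit order: 6, 12, 11, 9, 10, 8, 3, 1, 7, 5, 2, 4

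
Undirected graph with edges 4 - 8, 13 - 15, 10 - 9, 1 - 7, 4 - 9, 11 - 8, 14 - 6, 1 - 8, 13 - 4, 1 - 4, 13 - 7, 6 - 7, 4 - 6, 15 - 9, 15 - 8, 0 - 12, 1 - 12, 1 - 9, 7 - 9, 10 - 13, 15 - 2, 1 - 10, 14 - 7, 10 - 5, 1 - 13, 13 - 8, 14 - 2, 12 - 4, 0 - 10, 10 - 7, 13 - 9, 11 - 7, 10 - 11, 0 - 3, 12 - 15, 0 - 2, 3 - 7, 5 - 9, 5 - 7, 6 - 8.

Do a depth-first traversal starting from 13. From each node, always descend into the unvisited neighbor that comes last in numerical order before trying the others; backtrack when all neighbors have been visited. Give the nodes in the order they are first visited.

Visit 13
13 → 15
15 → 12
12 → 4
4 → 9
9 → 10
10 → 11
11 → 8
8 → 6
6 → 14
14 → 7
7 → 5
7 → 3
3 → 0
0 → 2
7 → 1

13 15 12 4 9 10 11 8 6 14 7 5 3 0 2 1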